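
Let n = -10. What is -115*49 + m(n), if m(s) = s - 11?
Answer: -5656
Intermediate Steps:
m(s) = -11 + s
-115*49 + m(n) = -115*49 + (-11 - 10) = -5635 - 21 = -5656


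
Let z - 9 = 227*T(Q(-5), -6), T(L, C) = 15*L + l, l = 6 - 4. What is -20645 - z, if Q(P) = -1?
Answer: -17703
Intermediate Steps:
l = 2
T(L, C) = 2 + 15*L (T(L, C) = 15*L + 2 = 2 + 15*L)
z = -2942 (z = 9 + 227*(2 + 15*(-1)) = 9 + 227*(2 - 15) = 9 + 227*(-13) = 9 - 2951 = -2942)
-20645 - z = -20645 - 1*(-2942) = -20645 + 2942 = -17703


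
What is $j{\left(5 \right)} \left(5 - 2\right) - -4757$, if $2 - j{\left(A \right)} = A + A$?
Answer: $4733$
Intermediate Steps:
$j{\left(A \right)} = 2 - 2 A$ ($j{\left(A \right)} = 2 - \left(A + A\right) = 2 - 2 A$)
$j{\left(5 \right)} \left(5 - 2\right) - -4757 = \left(2 - 10\right) \left(5 - 2\right) - -4757 = \left(2 - 10\right) 3 + 4757 = \left(-8\right) 3 + 4757 = -24 + 4757 = 4733$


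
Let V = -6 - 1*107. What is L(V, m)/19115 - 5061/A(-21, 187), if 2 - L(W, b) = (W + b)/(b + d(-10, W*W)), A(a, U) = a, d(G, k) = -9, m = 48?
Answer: 13820156/57345 ≈ 241.00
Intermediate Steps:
V = -113 (V = -6 - 107 = -113)
L(W, b) = 2 - (W + b)/(-9 + b) (L(W, b) = 2 - (W + b)/(b - 9) = 2 - (W + b)/(-9 + b))
L(V, m)/19115 - 5061/A(-21, 187) = ((-18 + 48 - 1*(-113))/(-9 + 48))/19115 - 5061/(-21) = ((-18 + 48 + 113)/39)*(1/19115) - 5061*(-1/21) = ((1/39)*143)*(1/19115) + 241 = (11/3)*(1/19115) + 241 = 11/57345 + 241 = 13820156/57345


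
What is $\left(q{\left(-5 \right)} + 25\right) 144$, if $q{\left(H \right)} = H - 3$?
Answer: $2448$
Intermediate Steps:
$q{\left(H \right)} = -3 + H$
$\left(q{\left(-5 \right)} + 25\right) 144 = \left(\left(-3 - 5\right) + 25\right) 144 = \left(-8 + 25\right) 144 = 17 \cdot 144 = 2448$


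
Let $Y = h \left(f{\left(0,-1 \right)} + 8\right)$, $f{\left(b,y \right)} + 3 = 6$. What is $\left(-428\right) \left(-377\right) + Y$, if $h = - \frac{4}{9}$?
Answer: $\frac{1452160}{9} \approx 1.6135 \cdot 10^{5}$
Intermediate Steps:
$f{\left(b,y \right)} = 3$ ($f{\left(b,y \right)} = -3 + 6 = 3$)
$h = - \frac{4}{9}$ ($h = \left(-4\right) \frac{1}{9} = - \frac{4}{9} \approx -0.44444$)
$Y = - \frac{44}{9}$ ($Y = - \frac{4 \left(3 + 8\right)}{9} = \left(- \frac{4}{9}\right) 11 = - \frac{44}{9} \approx -4.8889$)
$\left(-428\right) \left(-377\right) + Y = \left(-428\right) \left(-377\right) - \frac{44}{9} = 161356 - \frac{44}{9} = \frac{1452160}{9}$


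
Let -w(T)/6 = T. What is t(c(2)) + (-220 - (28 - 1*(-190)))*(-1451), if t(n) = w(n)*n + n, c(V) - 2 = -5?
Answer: 635481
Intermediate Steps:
c(V) = -3 (c(V) = 2 - 5 = -3)
w(T) = -6*T
t(n) = n - 6*n² (t(n) = (-6*n)*n + n = -6*n² + n = n - 6*n²)
t(c(2)) + (-220 - (28 - 1*(-190)))*(-1451) = -3*(1 - 6*(-3)) + (-220 - (28 - 1*(-190)))*(-1451) = -3*(1 + 18) + (-220 - (28 + 190))*(-1451) = -3*19 + (-220 - 1*218)*(-1451) = -57 + (-220 - 218)*(-1451) = -57 - 438*(-1451) = -57 + 635538 = 635481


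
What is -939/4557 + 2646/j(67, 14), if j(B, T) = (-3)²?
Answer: 446273/1519 ≈ 293.79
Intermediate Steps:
j(B, T) = 9
-939/4557 + 2646/j(67, 14) = -939/4557 + 2646/9 = -939*1/4557 + 2646*(⅑) = -313/1519 + 294 = 446273/1519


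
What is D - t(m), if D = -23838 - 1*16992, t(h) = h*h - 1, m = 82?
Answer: -47553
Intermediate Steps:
t(h) = -1 + h² (t(h) = h² - 1 = -1 + h²)
D = -40830 (D = -23838 - 16992 = -40830)
D - t(m) = -40830 - (-1 + 82²) = -40830 - (-1 + 6724) = -40830 - 1*6723 = -40830 - 6723 = -47553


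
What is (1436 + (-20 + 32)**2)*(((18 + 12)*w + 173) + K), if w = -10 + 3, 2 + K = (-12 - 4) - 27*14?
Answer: -684140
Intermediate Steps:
K = -396 (K = -2 + ((-12 - 4) - 27*14) = -2 + (-16 - 378) = -2 - 394 = -396)
w = -7
(1436 + (-20 + 32)**2)*(((18 + 12)*w + 173) + K) = (1436 + (-20 + 32)**2)*(((18 + 12)*(-7) + 173) - 396) = (1436 + 12**2)*((30*(-7) + 173) - 396) = (1436 + 144)*((-210 + 173) - 396) = 1580*(-37 - 396) = 1580*(-433) = -684140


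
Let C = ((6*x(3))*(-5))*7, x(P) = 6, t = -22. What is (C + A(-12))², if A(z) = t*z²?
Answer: 19607184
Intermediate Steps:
A(z) = -22*z²
C = -1260 (C = ((6*6)*(-5))*7 = (36*(-5))*7 = -180*7 = -1260)
(C + A(-12))² = (-1260 - 22*(-12)²)² = (-1260 - 22*144)² = (-1260 - 3168)² = (-4428)² = 19607184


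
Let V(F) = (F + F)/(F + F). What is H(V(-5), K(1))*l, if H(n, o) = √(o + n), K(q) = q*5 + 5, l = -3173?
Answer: -3173*√11 ≈ -10524.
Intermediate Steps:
K(q) = 5 + 5*q (K(q) = 5*q + 5 = 5 + 5*q)
V(F) = 1 (V(F) = (2*F)/((2*F)) = (2*F)*(1/(2*F)) = 1)
H(n, o) = √(n + o)
H(V(-5), K(1))*l = √(1 + (5 + 5*1))*(-3173) = √(1 + (5 + 5))*(-3173) = √(1 + 10)*(-3173) = √11*(-3173) = -3173*√11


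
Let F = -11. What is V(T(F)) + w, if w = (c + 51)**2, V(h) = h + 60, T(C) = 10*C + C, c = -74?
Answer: 468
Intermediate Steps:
T(C) = 11*C
V(h) = 60 + h
w = 529 (w = (-74 + 51)**2 = (-23)**2 = 529)
V(T(F)) + w = (60 + 11*(-11)) + 529 = (60 - 121) + 529 = -61 + 529 = 468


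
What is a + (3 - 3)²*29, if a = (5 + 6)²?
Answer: 121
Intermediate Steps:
a = 121 (a = 11² = 121)
a + (3 - 3)²*29 = 121 + (3 - 3)²*29 = 121 + 0²*29 = 121 + 0*29 = 121 + 0 = 121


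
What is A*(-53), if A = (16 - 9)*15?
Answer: -5565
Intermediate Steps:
A = 105 (A = 7*15 = 105)
A*(-53) = 105*(-53) = -5565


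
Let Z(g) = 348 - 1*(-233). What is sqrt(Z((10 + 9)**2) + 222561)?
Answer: sqrt(223142) ≈ 472.38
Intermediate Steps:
Z(g) = 581 (Z(g) = 348 + 233 = 581)
sqrt(Z((10 + 9)**2) + 222561) = sqrt(581 + 222561) = sqrt(223142)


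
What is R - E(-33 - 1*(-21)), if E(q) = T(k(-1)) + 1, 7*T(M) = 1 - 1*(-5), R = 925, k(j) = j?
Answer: 6462/7 ≈ 923.14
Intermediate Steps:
T(M) = 6/7 (T(M) = (1 - 1*(-5))/7 = (1 + 5)/7 = (⅐)*6 = 6/7)
E(q) = 13/7 (E(q) = 6/7 + 1 = 13/7)
R - E(-33 - 1*(-21)) = 925 - 1*13/7 = 925 - 13/7 = 6462/7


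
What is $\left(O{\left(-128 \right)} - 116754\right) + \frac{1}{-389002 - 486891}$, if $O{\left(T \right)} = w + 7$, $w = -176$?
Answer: $- \frac{102412037240}{875893} \approx -1.1692 \cdot 10^{5}$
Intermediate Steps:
$O{\left(T \right)} = -169$ ($O{\left(T \right)} = -176 + 7 = -169$)
$\left(O{\left(-128 \right)} - 116754\right) + \frac{1}{-389002 - 486891} = \left(-169 - 116754\right) + \frac{1}{-389002 - 486891} = \left(-169 - 116754\right) + \frac{1}{-875893} = -116923 - \frac{1}{875893} = - \frac{102412037240}{875893}$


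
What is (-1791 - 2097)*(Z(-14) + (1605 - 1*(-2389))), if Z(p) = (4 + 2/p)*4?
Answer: -109120608/7 ≈ -1.5589e+7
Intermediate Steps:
Z(p) = 16 + 8/p
(-1791 - 2097)*(Z(-14) + (1605 - 1*(-2389))) = (-1791 - 2097)*((16 + 8/(-14)) + (1605 - 1*(-2389))) = -3888*((16 + 8*(-1/14)) + (1605 + 2389)) = -3888*((16 - 4/7) + 3994) = -3888*(108/7 + 3994) = -3888*28066/7 = -109120608/7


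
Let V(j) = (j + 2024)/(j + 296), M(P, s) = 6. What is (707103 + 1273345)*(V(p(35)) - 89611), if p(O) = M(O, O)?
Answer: -26795948630208/151 ≈ -1.7746e+11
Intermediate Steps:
p(O) = 6
V(j) = (2024 + j)/(296 + j)
(707103 + 1273345)*(V(p(35)) - 89611) = (707103 + 1273345)*((2024 + 6)/(296 + 6) - 89611) = 1980448*(2030/302 - 89611) = 1980448*((1/302)*2030 - 89611) = 1980448*(1015/151 - 89611) = 1980448*(-13530246/151) = -26795948630208/151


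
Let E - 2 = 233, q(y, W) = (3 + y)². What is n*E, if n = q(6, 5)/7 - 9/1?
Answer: 4230/7 ≈ 604.29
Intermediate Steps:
E = 235 (E = 2 + 233 = 235)
n = 18/7 (n = (3 + 6)²/7 - 9/1 = 9²*(⅐) - 9*1 = 81*(⅐) - 9 = 81/7 - 9 = 18/7 ≈ 2.5714)
n*E = (18/7)*235 = 4230/7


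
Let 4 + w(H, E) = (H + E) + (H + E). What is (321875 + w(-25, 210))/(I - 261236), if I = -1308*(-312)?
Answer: 322241/146860 ≈ 2.1942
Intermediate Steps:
w(H, E) = -4 + 2*E + 2*H (w(H, E) = -4 + ((H + E) + (H + E)) = -4 + ((E + H) + (E + H)) = -4 + (2*E + 2*H) = -4 + 2*E + 2*H)
I = 408096
(321875 + w(-25, 210))/(I - 261236) = (321875 + (-4 + 2*210 + 2*(-25)))/(408096 - 261236) = (321875 + (-4 + 420 - 50))/146860 = (321875 + 366)*(1/146860) = 322241*(1/146860) = 322241/146860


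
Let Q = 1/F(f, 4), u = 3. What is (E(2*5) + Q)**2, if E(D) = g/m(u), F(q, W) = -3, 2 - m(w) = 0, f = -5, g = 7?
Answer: 361/36 ≈ 10.028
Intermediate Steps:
m(w) = 2 (m(w) = 2 - 1*0 = 2 + 0 = 2)
E(D) = 7/2
Q = -1/3 (Q = 1/(-3) = -1/3 ≈ -0.33333)
(E(2*5) + Q)**2 = (7/2 - 1/3)**2 = (19/6)**2 = 361/36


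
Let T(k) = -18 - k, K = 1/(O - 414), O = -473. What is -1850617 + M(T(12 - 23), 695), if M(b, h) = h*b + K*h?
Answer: -1645813229/887 ≈ -1.8555e+6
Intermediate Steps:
K = -1/887 (K = 1/(-473 - 414) = 1/(-887) = -1/887 ≈ -0.0011274)
M(b, h) = -h/887 + b*h (M(b, h) = h*b - h/887 = b*h - h/887 = -h/887 + b*h)
-1850617 + M(T(12 - 23), 695) = -1850617 + 695*(-1/887 + (-18 - (12 - 23))) = -1850617 + 695*(-1/887 + (-18 - 1*(-11))) = -1850617 + 695*(-1/887 + (-18 + 11)) = -1850617 + 695*(-1/887 - 7) = -1850617 + 695*(-6210/887) = -1850617 - 4315950/887 = -1645813229/887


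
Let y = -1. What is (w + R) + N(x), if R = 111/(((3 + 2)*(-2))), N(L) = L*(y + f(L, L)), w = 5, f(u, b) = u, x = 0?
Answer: -61/10 ≈ -6.1000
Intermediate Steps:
N(L) = L*(-1 + L)
R = -111/10 (R = 111/((5*(-2))) = 111/(-10) = 111*(-⅒) = -111/10 ≈ -11.100)
(w + R) + N(x) = (5 - 111/10) + 0*(-1 + 0) = -61/10 + 0*(-1) = -61/10 + 0 = -61/10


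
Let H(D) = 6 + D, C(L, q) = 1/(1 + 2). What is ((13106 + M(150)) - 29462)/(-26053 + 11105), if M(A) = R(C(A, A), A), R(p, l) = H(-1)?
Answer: 16351/14948 ≈ 1.0939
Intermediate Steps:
C(L, q) = ⅓ (C(L, q) = 1/3 = ⅓)
R(p, l) = 5 (R(p, l) = 6 - 1 = 5)
M(A) = 5
((13106 + M(150)) - 29462)/(-26053 + 11105) = ((13106 + 5) - 29462)/(-26053 + 11105) = (13111 - 29462)/(-14948) = -16351*(-1/14948) = 16351/14948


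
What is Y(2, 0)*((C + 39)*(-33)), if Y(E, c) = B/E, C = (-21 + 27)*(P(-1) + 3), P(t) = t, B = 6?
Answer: -5049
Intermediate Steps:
C = 12 (C = (-21 + 27)*(-1 + 3) = 6*2 = 12)
Y(E, c) = 6/E
Y(2, 0)*((C + 39)*(-33)) = (6/2)*((12 + 39)*(-33)) = (6*(½))*(51*(-33)) = 3*(-1683) = -5049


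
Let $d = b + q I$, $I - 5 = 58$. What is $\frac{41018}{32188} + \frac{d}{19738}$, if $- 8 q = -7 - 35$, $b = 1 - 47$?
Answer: $\frac{818778817}{635326744} \approx 1.2888$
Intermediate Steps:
$I = 63$ ($I = 5 + 58 = 63$)
$b = -46$
$q = \frac{21}{4}$ ($q = - \frac{-7 - 35}{8} = \left(- \frac{1}{8}\right) \left(-42\right) = \frac{21}{4} \approx 5.25$)
$d = \frac{1139}{4}$ ($d = -46 + \frac{21}{4} \cdot 63 = -46 + \frac{1323}{4} = \frac{1139}{4} \approx 284.75$)
$\frac{41018}{32188} + \frac{d}{19738} = \frac{41018}{32188} + \frac{1139}{4 \cdot 19738} = 41018 \cdot \frac{1}{32188} + \frac{1139}{4} \cdot \frac{1}{19738} = \frac{20509}{16094} + \frac{1139}{78952} = \frac{818778817}{635326744}$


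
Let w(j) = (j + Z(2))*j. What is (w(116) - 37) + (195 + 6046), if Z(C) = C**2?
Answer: 20124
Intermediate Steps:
w(j) = j*(4 + j) (w(j) = (j + 2**2)*j = (j + 4)*j = (4 + j)*j = j*(4 + j))
(w(116) - 37) + (195 + 6046) = (116*(4 + 116) - 37) + (195 + 6046) = (116*120 - 37) + 6241 = (13920 - 37) + 6241 = 13883 + 6241 = 20124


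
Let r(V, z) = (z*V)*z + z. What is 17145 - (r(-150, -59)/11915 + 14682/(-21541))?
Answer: 4411876942274/256661015 ≈ 17190.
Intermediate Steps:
r(V, z) = z + V*z² (r(V, z) = (V*z)*z + z = V*z² + z = z + V*z²)
17145 - (r(-150, -59)/11915 + 14682/(-21541)) = 17145 - (-59*(1 - 150*(-59))/11915 + 14682/(-21541)) = 17145 - (-59*(1 + 8850)*(1/11915) + 14682*(-1/21541)) = 17145 - (-59*8851*(1/11915) - 14682/21541) = 17145 - (-522209*1/11915 - 14682/21541) = 17145 - (-522209/11915 - 14682/21541) = 17145 - 1*(-11423840099/256661015) = 17145 + 11423840099/256661015 = 4411876942274/256661015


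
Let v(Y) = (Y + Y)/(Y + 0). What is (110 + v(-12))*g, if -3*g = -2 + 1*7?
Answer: -560/3 ≈ -186.67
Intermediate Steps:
v(Y) = 2 (v(Y) = (2*Y)/Y = 2)
g = -5/3 (g = -(-2 + 1*7)/3 = -(-2 + 7)/3 = -1/3*5 = -5/3 ≈ -1.6667)
(110 + v(-12))*g = (110 + 2)*(-5/3) = 112*(-5/3) = -560/3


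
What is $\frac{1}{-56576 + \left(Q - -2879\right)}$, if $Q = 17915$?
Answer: $- \frac{1}{35782} \approx -2.7947 \cdot 10^{-5}$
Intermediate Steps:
$\frac{1}{-56576 + \left(Q - -2879\right)} = \frac{1}{-56576 + \left(17915 - -2879\right)} = \frac{1}{-56576 + \left(17915 + 2879\right)} = \frac{1}{-56576 + 20794} = \frac{1}{-35782} = - \frac{1}{35782}$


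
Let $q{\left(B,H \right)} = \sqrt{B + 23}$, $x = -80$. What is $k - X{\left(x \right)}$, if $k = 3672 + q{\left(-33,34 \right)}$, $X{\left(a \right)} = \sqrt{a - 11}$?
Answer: $3672 + i \sqrt{10} - i \sqrt{91} \approx 3672.0 - 6.3771 i$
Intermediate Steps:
$q{\left(B,H \right)} = \sqrt{23 + B}$
$X{\left(a \right)} = \sqrt{-11 + a}$
$k = 3672 + i \sqrt{10}$ ($k = 3672 + \sqrt{23 - 33} = 3672 + \sqrt{-10} = 3672 + i \sqrt{10} \approx 3672.0 + 3.1623 i$)
$k - X{\left(x \right)} = \left(3672 + i \sqrt{10}\right) - \sqrt{-11 - 80} = \left(3672 + i \sqrt{10}\right) - \sqrt{-91} = \left(3672 + i \sqrt{10}\right) - i \sqrt{91} = 3672 + i \sqrt{10} - i \sqrt{91}$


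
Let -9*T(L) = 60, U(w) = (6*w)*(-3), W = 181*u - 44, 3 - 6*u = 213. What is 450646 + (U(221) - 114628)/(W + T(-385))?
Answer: 8633381240/19157 ≈ 4.5066e+5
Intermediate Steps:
u = -35 (u = ½ - ⅙*213 = ½ - 71/2 = -35)
W = -6379 (W = 181*(-35) - 44 = -6335 - 44 = -6379)
U(w) = -18*w
T(L) = -20/3 (T(L) = -⅑*60 = -20/3)
450646 + (U(221) - 114628)/(W + T(-385)) = 450646 + (-18*221 - 114628)/(-6379 - 20/3) = 450646 + (-3978 - 114628)/(-19157/3) = 450646 - 118606*(-3/19157) = 450646 + 355818/19157 = 8633381240/19157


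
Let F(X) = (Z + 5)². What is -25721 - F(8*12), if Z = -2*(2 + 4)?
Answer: -25770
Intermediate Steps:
Z = -12 (Z = -2*6 = -12)
F(X) = 49 (F(X) = (-12 + 5)² = (-7)² = 49)
-25721 - F(8*12) = -25721 - 1*49 = -25721 - 49 = -25770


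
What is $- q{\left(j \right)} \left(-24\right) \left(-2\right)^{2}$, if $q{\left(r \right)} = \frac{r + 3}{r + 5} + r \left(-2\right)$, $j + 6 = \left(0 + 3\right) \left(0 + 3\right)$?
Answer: $-504$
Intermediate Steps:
$j = 3$ ($j = -6 + \left(0 + 3\right) \left(0 + 3\right) = -6 + 3 \cdot 3 = -6 + 9 = 3$)
$q{\left(r \right)} = - 2 r + \frac{3 + r}{5 + r}$ ($q{\left(r \right)} = \frac{3 + r}{5 + r} - 2 r = - 2 r + \frac{3 + r}{5 + r}$)
$- q{\left(j \right)} \left(-24\right) \left(-2\right)^{2} = - \frac{3 - 27 - 2 \cdot 3^{2}}{5 + 3} \left(-24\right) \left(-2\right)^{2} = - \frac{3 - 27 - 18}{8} \left(-24\right) 4 = - \frac{1}{8} \left(-42\right) \left(-24\right) 4 = - \left(- \frac{21}{4}\right) \left(-24\right) 4 = - 126 \cdot 4 = \left(-1\right) 504 = -504$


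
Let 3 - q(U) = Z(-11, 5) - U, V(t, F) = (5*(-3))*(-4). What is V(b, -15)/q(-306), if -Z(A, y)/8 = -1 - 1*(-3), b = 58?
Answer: -60/287 ≈ -0.20906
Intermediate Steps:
V(t, F) = 60 (V(t, F) = -15*(-4) = 60)
Z(A, y) = -16 (Z(A, y) = -8*(-1 - 1*(-3)) = -8*(-1 + 3) = -8*2 = -16)
q(U) = 19 + U (q(U) = 3 - (-16 - U) = 3 + (16 + U) = 19 + U)
V(b, -15)/q(-306) = 60/(19 - 306) = 60/(-287) = 60*(-1/287) = -60/287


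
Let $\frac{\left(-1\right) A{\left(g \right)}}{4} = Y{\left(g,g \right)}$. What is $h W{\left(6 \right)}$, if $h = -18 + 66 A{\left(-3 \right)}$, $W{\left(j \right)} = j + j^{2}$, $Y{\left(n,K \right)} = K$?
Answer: $32508$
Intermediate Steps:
$A{\left(g \right)} = - 4 g$
$h = 774$ ($h = -18 + 66 \left(\left(-4\right) \left(-3\right)\right) = -18 + 66 \cdot 12 = -18 + 792 = 774$)
$h W{\left(6 \right)} = 774 \cdot 6 \left(1 + 6\right) = 774 \cdot 6 \cdot 7 = 774 \cdot 42 = 32508$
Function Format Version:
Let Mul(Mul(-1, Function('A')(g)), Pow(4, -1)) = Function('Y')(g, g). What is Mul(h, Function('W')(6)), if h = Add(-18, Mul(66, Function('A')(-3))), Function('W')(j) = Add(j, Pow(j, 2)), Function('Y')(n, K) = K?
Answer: 32508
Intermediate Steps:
Function('A')(g) = Mul(-4, g)
h = 774 (h = Add(-18, Mul(66, Mul(-4, -3))) = Add(-18, Mul(66, 12)) = Add(-18, 792) = 774)
Mul(h, Function('W')(6)) = Mul(774, Mul(6, Add(1, 6))) = Mul(774, Mul(6, 7)) = Mul(774, 42) = 32508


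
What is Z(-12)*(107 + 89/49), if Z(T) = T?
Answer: -63984/49 ≈ -1305.8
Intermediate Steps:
Z(-12)*(107 + 89/49) = -12*(107 + 89/49) = -12*5332/49 = -63984/49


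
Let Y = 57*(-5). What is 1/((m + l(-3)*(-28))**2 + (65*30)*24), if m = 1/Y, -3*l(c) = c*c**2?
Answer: 81225/8959586041 ≈ 9.0657e-6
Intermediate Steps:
l(c) = -c**3/3 (l(c) = -c*c**2/3 = -c**3/3)
Y = -285
m = -1/285 (m = 1/(-285) = -1/285 ≈ -0.0035088)
1/((m + l(-3)*(-28))**2 + (65*30)*24) = 1/((-1/285 - 1/3*(-3)**3*(-28))**2 + (65*30)*24) = 1/((-1/285 - 1/3*(-27)*(-28))**2 + 1950*24) = 1/((-1/285 + 9*(-28))**2 + 46800) = 1/((-1/285 - 252)**2 + 46800) = 1/((-71821/285)**2 + 46800) = 1/(5158256041/81225 + 46800) = 1/(8959586041/81225) = 81225/8959586041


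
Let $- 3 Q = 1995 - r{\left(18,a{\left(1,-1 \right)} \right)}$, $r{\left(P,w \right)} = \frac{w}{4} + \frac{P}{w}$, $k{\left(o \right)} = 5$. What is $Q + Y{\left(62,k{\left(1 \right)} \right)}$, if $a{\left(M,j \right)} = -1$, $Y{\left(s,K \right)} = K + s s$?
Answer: $\frac{38135}{12} \approx 3177.9$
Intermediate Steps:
$Y{\left(s,K \right)} = K + s^{2}$
$r{\left(P,w \right)} = \frac{w}{4} + \frac{P}{w}$ ($r{\left(P,w \right)} = w \frac{1}{4} + \frac{P}{w} = \frac{w}{4} + \frac{P}{w}$)
$Q = - \frac{8053}{12}$ ($Q = - \frac{1995 - \left(\frac{1}{4} \left(-1\right) + \frac{18}{-1}\right)}{3} = - \frac{1995 - \left(- \frac{1}{4} + 18 \left(-1\right)\right)}{3} = - \frac{1995 - \left(- \frac{1}{4} - 18\right)}{3} = - \frac{1995 - - \frac{73}{4}}{3} = - \frac{1995 + \frac{73}{4}}{3} = \left(- \frac{1}{3}\right) \frac{8053}{4} = - \frac{8053}{12} \approx -671.08$)
$Q + Y{\left(62,k{\left(1 \right)} \right)} = - \frac{8053}{12} + \left(5 + 62^{2}\right) = - \frac{8053}{12} + \left(5 + 3844\right) = - \frac{8053}{12} + 3849 = \frac{38135}{12}$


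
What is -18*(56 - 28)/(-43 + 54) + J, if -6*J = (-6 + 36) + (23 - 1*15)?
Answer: -1721/33 ≈ -52.151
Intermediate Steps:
J = -19/3 (J = -((-6 + 36) + (23 - 1*15))/6 = -(30 + (23 - 15))/6 = -(30 + 8)/6 = -⅙*38 = -19/3 ≈ -6.3333)
-18*(56 - 28)/(-43 + 54) + J = -18*(56 - 28)/(-43 + 54) - 19/3 = -504/11 - 19/3 = -1721/33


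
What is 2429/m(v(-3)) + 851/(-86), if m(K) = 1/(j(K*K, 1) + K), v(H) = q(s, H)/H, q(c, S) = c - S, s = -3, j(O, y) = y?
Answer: 208043/86 ≈ 2419.1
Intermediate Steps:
v(H) = (-3 - H)/H
m(K) = 1/(1 + K)
2429/m(v(-3)) + 851/(-86) = 2429/(1/(1 + (-3 - 1*(-3))/(-3))) + 851/(-86) = 2429/(1/(1 - (-3 + 3)/3)) + 851*(-1/86) = 2429/(1/(1 - ⅓*0)) - 851/86 = 2429/(1/(1 + 0)) - 851/86 = 2429/(1/1) - 851/86 = 2429/1 - 851/86 = 2429*1 - 851/86 = 2429 - 851/86 = 208043/86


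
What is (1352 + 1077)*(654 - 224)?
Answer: 1044470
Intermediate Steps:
(1352 + 1077)*(654 - 224) = 2429*430 = 1044470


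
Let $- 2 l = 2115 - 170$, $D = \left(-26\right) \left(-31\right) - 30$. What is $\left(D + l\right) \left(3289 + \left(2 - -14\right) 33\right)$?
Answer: $- \frac{1500081}{2} \approx -7.5004 \cdot 10^{5}$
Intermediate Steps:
$D = 776$ ($D = 806 - 30 = 776$)
$l = - \frac{1945}{2}$ ($l = - \frac{2115 - 170}{2} = \left(- \frac{1}{2}\right) 1945 = - \frac{1945}{2} \approx -972.5$)
$\left(D + l\right) \left(3289 + \left(2 - -14\right) 33\right) = \left(776 - \frac{1945}{2}\right) \left(3289 + \left(2 - -14\right) 33\right) = - \frac{393 \left(3289 + \left(2 + 14\right) 33\right)}{2} = - \frac{393 \left(3289 + 16 \cdot 33\right)}{2} = - \frac{393 \left(3289 + 528\right)}{2} = \left(- \frac{393}{2}\right) 3817 = - \frac{1500081}{2}$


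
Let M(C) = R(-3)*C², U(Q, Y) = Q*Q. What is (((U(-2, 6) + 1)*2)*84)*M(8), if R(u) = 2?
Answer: 107520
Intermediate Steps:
U(Q, Y) = Q²
M(C) = 2*C²
(((U(-2, 6) + 1)*2)*84)*M(8) = ((((-2)² + 1)*2)*84)*(2*8²) = (((4 + 1)*2)*84)*(2*64) = ((5*2)*84)*128 = (10*84)*128 = 840*128 = 107520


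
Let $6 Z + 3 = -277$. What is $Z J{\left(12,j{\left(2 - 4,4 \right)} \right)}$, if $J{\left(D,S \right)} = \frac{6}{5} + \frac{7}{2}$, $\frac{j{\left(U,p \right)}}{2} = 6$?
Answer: $- \frac{658}{3} \approx -219.33$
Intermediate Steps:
$Z = - \frac{140}{3}$ ($Z = - \frac{1}{2} + \frac{1}{6} \left(-277\right) = - \frac{1}{2} - \frac{277}{6} = - \frac{140}{3} \approx -46.667$)
$j{\left(U,p \right)} = 12$ ($j{\left(U,p \right)} = 2 \cdot 6 = 12$)
$J{\left(D,S \right)} = \frac{47}{10}$ ($J{\left(D,S \right)} = 6 \cdot \frac{1}{5} + 7 \cdot \frac{1}{2} = \frac{6}{5} + \frac{7}{2} = \frac{47}{10}$)
$Z J{\left(12,j{\left(2 - 4,4 \right)} \right)} = \left(- \frac{140}{3}\right) \frac{47}{10} = - \frac{658}{3}$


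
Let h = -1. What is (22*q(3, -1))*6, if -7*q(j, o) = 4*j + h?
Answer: -1452/7 ≈ -207.43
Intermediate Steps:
q(j, o) = ⅐ - 4*j/7 (q(j, o) = -(4*j - 1)/7 = -(-1 + 4*j)/7 = ⅐ - 4*j/7)
(22*q(3, -1))*6 = (22*(⅐ - 4/7*3))*6 = (22*(⅐ - 12/7))*6 = (22*(-11/7))*6 = -242/7*6 = -1452/7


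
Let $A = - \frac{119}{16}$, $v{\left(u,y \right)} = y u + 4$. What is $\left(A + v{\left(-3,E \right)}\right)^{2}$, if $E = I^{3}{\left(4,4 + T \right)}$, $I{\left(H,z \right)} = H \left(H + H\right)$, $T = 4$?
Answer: $\frac{2474074180561}{256} \approx 9.6643 \cdot 10^{9}$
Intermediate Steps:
$I{\left(H,z \right)} = 2 H^{2}$ ($I{\left(H,z \right)} = H 2 H = 2 H^{2}$)
$E = 32768$ ($E = \left(2 \cdot 4^{2}\right)^{3} = \left(2 \cdot 16\right)^{3} = 32^{3} = 32768$)
$v{\left(u,y \right)} = 4 + u y$ ($v{\left(u,y \right)} = u y + 4 = 4 + u y$)
$A = - \frac{119}{16}$ ($A = \left(-119\right) \frac{1}{16} = - \frac{119}{16} \approx -7.4375$)
$\left(A + v{\left(-3,E \right)}\right)^{2} = \left(- \frac{119}{16} + \left(4 - 98304\right)\right)^{2} = \left(- \frac{119}{16} - 98300\right)^{2} = \left(- \frac{1572919}{16}\right)^{2} = \frac{2474074180561}{256}$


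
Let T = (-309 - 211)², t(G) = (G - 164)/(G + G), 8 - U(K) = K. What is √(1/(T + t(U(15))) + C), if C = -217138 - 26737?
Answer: I*√3495231635912548081/3785771 ≈ 493.84*I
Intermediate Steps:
U(K) = 8 - K
t(G) = (-164 + G)/(2*G) (t(G) = (-164 + G)/((2*G)) = (-164 + G)*(1/(2*G)) = (-164 + G)/(2*G))
T = 270400 (T = (-520)² = 270400)
C = -243875
√(1/(T + t(U(15))) + C) = √(1/(270400 + (-164 + (8 - 1*15))/(2*(8 - 1*15))) - 243875) = √(1/(270400 + (-164 + (8 - 15))/(2*(8 - 15))) - 243875) = √(1/(270400 + (½)*(-164 - 7)/(-7)) - 243875) = √(1/(270400 + (½)*(-⅐)*(-171)) - 243875) = √(1/(270400 + 171/14) - 243875) = √(1/(3785771/14) - 243875) = √(14/3785771 - 243875) = √(-923254902611/3785771) = I*√3495231635912548081/3785771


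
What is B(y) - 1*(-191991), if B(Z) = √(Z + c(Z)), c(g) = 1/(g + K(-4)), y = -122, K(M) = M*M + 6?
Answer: 191991 + 7*I*√249/10 ≈ 1.9199e+5 + 11.046*I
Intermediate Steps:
K(M) = 6 + M² (K(M) = M² + 6 = 6 + M²)
c(g) = 1/(22 + g) (c(g) = 1/(g + (6 + (-4)²)) = 1/(g + (6 + 16)) = 1/(g + 22) = 1/(22 + g))
B(Z) = √(Z + 1/(22 + Z))
B(y) - 1*(-191991) = √((1 - 122*(22 - 122))/(22 - 122)) - 1*(-191991) = √((1 - 122*(-100))/(-100)) + 191991 = √(-(1 + 12200)/100) + 191991 = √(-1/100*12201) + 191991 = √(-12201/100) + 191991 = 7*I*√249/10 + 191991 = 191991 + 7*I*√249/10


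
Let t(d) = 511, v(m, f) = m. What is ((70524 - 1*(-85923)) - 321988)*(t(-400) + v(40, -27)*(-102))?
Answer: 590815829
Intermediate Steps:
((70524 - 1*(-85923)) - 321988)*(t(-400) + v(40, -27)*(-102)) = ((70524 - 1*(-85923)) - 321988)*(511 + 40*(-102)) = ((70524 + 85923) - 321988)*(511 - 4080) = (156447 - 321988)*(-3569) = -165541*(-3569) = 590815829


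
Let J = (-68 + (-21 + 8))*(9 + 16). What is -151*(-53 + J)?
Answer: 313778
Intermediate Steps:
J = -2025 (J = (-68 - 13)*25 = -81*25 = -2025)
-151*(-53 + J) = -151*(-53 - 2025) = -151*(-2078) = 313778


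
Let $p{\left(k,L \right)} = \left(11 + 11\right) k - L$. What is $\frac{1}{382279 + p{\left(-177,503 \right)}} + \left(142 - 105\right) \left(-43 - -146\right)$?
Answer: $\frac{1440108303}{377882} \approx 3811.0$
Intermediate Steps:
$p{\left(k,L \right)} = - L + 22 k$ ($p{\left(k,L \right)} = 22 k - L = - L + 22 k$)
$\frac{1}{382279 + p{\left(-177,503 \right)}} + \left(142 - 105\right) \left(-43 - -146\right) = \frac{1}{382279 + \left(\left(-1\right) 503 + 22 \left(-177\right)\right)} + \left(142 - 105\right) \left(-43 - -146\right) = \frac{1}{382279 - 4397} + 37 \left(-43 + 146\right) = \frac{1}{382279 - 4397} + 37 \cdot 103 = \frac{1}{377882} + 3811 = \frac{1440108303}{377882}$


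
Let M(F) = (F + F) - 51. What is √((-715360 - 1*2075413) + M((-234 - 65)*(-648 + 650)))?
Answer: 14*I*√14245 ≈ 1670.9*I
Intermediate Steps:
M(F) = -51 + 2*F (M(F) = 2*F - 51 = -51 + 2*F)
√((-715360 - 1*2075413) + M((-234 - 65)*(-648 + 650))) = √((-715360 - 1*2075413) + (-51 + 2*((-234 - 65)*(-648 + 650)))) = √((-715360 - 2075413) + (-51 + 2*(-299*2))) = √(-2790773 + (-51 + 2*(-598))) = √(-2790773 + (-51 - 1196)) = √(-2790773 - 1247) = √(-2792020) = 14*I*√14245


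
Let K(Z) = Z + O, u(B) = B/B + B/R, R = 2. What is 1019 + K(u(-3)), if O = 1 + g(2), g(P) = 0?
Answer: 2039/2 ≈ 1019.5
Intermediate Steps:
O = 1 (O = 1 + 0 = 1)
u(B) = 1 + B/2 (u(B) = B/B + B/2 = 1 + B*(½) = 1 + B/2)
K(Z) = 1 + Z (K(Z) = Z + 1 = 1 + Z)
1019 + K(u(-3)) = 1019 + (1 + (1 + (½)*(-3))) = 1019 + (1 + (1 - 3/2)) = 1019 + (1 - ½) = 1019 + ½ = 2039/2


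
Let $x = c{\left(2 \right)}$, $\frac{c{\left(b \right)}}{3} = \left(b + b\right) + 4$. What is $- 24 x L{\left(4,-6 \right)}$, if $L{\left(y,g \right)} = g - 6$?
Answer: $6912$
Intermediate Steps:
$c{\left(b \right)} = 12 + 6 b$ ($c{\left(b \right)} = 3 \left(\left(b + b\right) + 4\right) = 3 \left(2 b + 4\right) = 3 \left(4 + 2 b\right) = 12 + 6 b$)
$L{\left(y,g \right)} = -6 + g$ ($L{\left(y,g \right)} = g - 6 = -6 + g$)
$x = 24$ ($x = 12 + 6 \cdot 2 = 12 + 12 = 24$)
$- 24 x L{\left(4,-6 \right)} = \left(-24\right) 24 \left(-6 - 6\right) = \left(-576\right) \left(-12\right) = 6912$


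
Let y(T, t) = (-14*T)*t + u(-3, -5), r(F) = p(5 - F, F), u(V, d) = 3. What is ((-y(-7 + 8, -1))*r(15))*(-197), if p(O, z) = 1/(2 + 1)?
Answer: 3349/3 ≈ 1116.3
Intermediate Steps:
p(O, z) = 1/3
r(F) = 1/3
y(T, t) = 3 - 14*T*t (y(T, t) = (-14*T)*t + 3 = -14*T*t + 3 = 3 - 14*T*t)
((-y(-7 + 8, -1))*r(15))*(-197) = (-(3 - 14*(-7 + 8)*(-1))*(1/3))*(-197) = (-(3 - 14*1*(-1))*(1/3))*(-197) = (-(3 + 14)*(1/3))*(-197) = (-1*17*(1/3))*(-197) = -17*1/3*(-197) = -17/3*(-197) = 3349/3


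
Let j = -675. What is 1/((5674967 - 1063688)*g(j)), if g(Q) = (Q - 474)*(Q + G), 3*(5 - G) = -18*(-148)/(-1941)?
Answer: 647/2295217575999774 ≈ 2.8189e-13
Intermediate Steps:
G = 3531/647 (G = 5 - (-18*(-148))/(3*(-1941)) = 5 - 888*(-1)/1941 = 5 - ⅓*(-888/647) = 5 + 296/647 = 3531/647 ≈ 5.4575)
g(Q) = (-474 + Q)*(3531/647 + Q) (g(Q) = (Q - 474)*(Q + 3531/647) = (-474 + Q)*(3531/647 + Q))
1/((5674967 - 1063688)*g(j)) = 1/((5674967 - 1063688)*(-1673694/647 + (-675)² - 303147/647*(-675))) = 1/(4611279*(-1673694/647 + 455625 + 204624225/647)) = 1/(4611279*(497739906/647)) = (1/4611279)*(647/497739906) = 647/2295217575999774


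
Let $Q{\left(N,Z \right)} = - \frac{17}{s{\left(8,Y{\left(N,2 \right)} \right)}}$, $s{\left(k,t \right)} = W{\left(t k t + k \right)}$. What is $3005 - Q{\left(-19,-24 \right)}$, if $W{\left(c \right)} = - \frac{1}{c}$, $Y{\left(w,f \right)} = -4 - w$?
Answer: $-27731$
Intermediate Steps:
$s{\left(k,t \right)} = - \frac{1}{k + k t^{2}}$ ($s{\left(k,t \right)} = - \frac{1}{t k t + k} = - \frac{1}{k t t + k} = - \frac{1}{k t^{2} + k} = - \frac{1}{k + k t^{2}}$)
$Q{\left(N,Z \right)} = 136 + 136 \left(-4 - N\right)^{2}$ ($Q{\left(N,Z \right)} = - \frac{17}{\left(-1\right) \frac{1}{8} \frac{1}{1 + \left(-4 - N\right)^{2}}} = - \frac{17}{\left(- \frac{1}{8}\right) \frac{1}{1 + \left(-4 - N\right)^{2}}} = - 17 \left(-8 - 8 \left(-4 - N\right)^{2}\right) = 136 + 136 \left(-4 - N\right)^{2}$)
$3005 - Q{\left(-19,-24 \right)} = 3005 - \left(136 + 136 \left(4 - 19\right)^{2}\right) = 3005 - \left(136 + 136 \left(-15\right)^{2}\right) = 3005 - \left(136 + 136 \cdot 225\right) = 3005 - \left(136 + 30600\right) = 3005 - 30736 = -27731$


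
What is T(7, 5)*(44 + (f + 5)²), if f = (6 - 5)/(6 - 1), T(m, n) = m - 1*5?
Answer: 3552/25 ≈ 142.08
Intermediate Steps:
T(m, n) = -5 + m (T(m, n) = m - 5 = -5 + m)
f = ⅕ (f = 1/5 = 1*(⅕) = ⅕ ≈ 0.20000)
T(7, 5)*(44 + (f + 5)²) = (-5 + 7)*(44 + (⅕ + 5)²) = 2*(44 + (26/5)²) = 2*(44 + 676/25) = 2*(1776/25) = 3552/25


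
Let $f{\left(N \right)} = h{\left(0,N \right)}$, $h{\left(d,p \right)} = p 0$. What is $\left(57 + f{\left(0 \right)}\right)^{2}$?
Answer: $3249$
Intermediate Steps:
$h{\left(d,p \right)} = 0$
$f{\left(N \right)} = 0$
$\left(57 + f{\left(0 \right)}\right)^{2} = \left(57 + 0\right)^{2} = 57^{2} = 3249$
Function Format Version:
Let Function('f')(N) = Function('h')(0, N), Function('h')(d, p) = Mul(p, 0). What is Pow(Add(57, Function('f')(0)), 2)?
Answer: 3249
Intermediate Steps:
Function('h')(d, p) = 0
Function('f')(N) = 0
Pow(Add(57, Function('f')(0)), 2) = Pow(Add(57, 0), 2) = Pow(57, 2) = 3249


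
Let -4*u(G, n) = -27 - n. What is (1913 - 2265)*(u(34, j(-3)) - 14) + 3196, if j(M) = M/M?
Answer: 5660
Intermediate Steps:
j(M) = 1
u(G, n) = 27/4 + n/4 (u(G, n) = -(-27 - n)/4 = 27/4 + n/4)
(1913 - 2265)*(u(34, j(-3)) - 14) + 3196 = (1913 - 2265)*((27/4 + (¼)*1) - 14) + 3196 = -352*((27/4 + ¼) - 14) + 3196 = -352*(7 - 14) + 3196 = -352*(-7) + 3196 = 2464 + 3196 = 5660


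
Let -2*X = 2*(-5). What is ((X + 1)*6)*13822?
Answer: 497592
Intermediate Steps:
X = 5 (X = -(-5) = -½*(-10) = 5)
((X + 1)*6)*13822 = ((5 + 1)*6)*13822 = (6*6)*13822 = 36*13822 = 497592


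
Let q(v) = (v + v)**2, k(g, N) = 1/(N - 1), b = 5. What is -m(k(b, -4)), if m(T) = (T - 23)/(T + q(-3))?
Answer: 116/179 ≈ 0.64804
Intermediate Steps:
k(g, N) = 1/(-1 + N)
q(v) = 4*v**2 (q(v) = (2*v)**2 = 4*v**2)
m(T) = (-23 + T)/(36 + T) (m(T) = (T - 23)/(T + 4*(-3)**2) = (-23 + T)/(T + 4*9) = (-23 + T)/(T + 36) = (-23 + T)/(36 + T))
-m(k(b, -4)) = -(-23 + 1/(-1 - 4))/(36 + 1/(-1 - 4)) = -(-23 + 1/(-5))/(36 + 1/(-5)) = -(-23 - 1/5)/(36 - 1/5) = -(-116)/(179/5*5) = -5*(-116)/(179*5) = -1*(-116/179) = 116/179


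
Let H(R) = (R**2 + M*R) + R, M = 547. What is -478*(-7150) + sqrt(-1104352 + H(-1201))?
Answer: 3417700 + I*sqrt(320099) ≈ 3.4177e+6 + 565.77*I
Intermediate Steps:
H(R) = R**2 + 548*R (H(R) = (R**2 + 547*R) + R = R**2 + 548*R)
-478*(-7150) + sqrt(-1104352 + H(-1201)) = -478*(-7150) + sqrt(-1104352 - 1201*(548 - 1201)) = 3417700 + sqrt(-1104352 - 1201*(-653)) = 3417700 + sqrt(-1104352 + 784253) = 3417700 + sqrt(-320099) = 3417700 + I*sqrt(320099)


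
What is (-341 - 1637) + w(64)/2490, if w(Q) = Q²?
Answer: -2460562/1245 ≈ -1976.4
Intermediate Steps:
(-341 - 1637) + w(64)/2490 = (-341 - 1637) + 64²/2490 = -1978 + 4096*(1/2490) = -1978 + 2048/1245 = -2460562/1245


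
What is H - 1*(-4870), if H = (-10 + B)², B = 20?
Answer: 4970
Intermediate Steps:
H = 100 (H = (-10 + 20)² = 10² = 100)
H - 1*(-4870) = 100 - 1*(-4870) = 100 + 4870 = 4970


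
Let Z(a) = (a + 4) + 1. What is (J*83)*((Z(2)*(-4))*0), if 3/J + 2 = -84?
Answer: 0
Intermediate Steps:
J = -3/86 (J = 3/(-2 - 84) = 3/(-86) = 3*(-1/86) = -3/86 ≈ -0.034884)
Z(a) = 5 + a (Z(a) = (4 + a) + 1 = 5 + a)
(J*83)*((Z(2)*(-4))*0) = (-3/86*83)*(((5 + 2)*(-4))*0) = -249*7*(-4)*0/86 = -(-3486)*0/43 = -249/86*0 = 0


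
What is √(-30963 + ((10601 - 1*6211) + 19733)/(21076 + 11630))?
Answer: I*√3679976477670/10902 ≈ 175.96*I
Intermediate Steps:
√(-30963 + ((10601 - 1*6211) + 19733)/(21076 + 11630)) = √(-30963 + ((10601 - 6211) + 19733)/32706) = √(-30963 + (4390 + 19733)*(1/32706)) = √(-30963 + 24123*(1/32706)) = √(-30963 + 8041/10902) = √(-337550585/10902) = I*√3679976477670/10902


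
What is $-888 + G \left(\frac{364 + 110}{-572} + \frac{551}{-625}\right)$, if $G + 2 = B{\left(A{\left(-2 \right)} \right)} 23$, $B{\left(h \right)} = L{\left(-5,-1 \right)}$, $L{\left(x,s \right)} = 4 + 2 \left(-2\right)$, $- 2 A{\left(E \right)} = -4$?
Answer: $- \frac{79059289}{89375} \approx -884.58$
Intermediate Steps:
$A{\left(E \right)} = 2$ ($A{\left(E \right)} = \left(- \frac{1}{2}\right) \left(-4\right) = 2$)
$L{\left(x,s \right)} = 0$ ($L{\left(x,s \right)} = 4 - 4 = 0$)
$B{\left(h \right)} = 0$
$G = -2$ ($G = -2 + 0 \cdot 23 = -2 + 0 = -2$)
$-888 + G \left(\frac{364 + 110}{-572} + \frac{551}{-625}\right) = -888 - 2 \left(\frac{364 + 110}{-572} + \frac{551}{-625}\right) = -888 - 2 \left(474 \left(- \frac{1}{572}\right) + 551 \left(- \frac{1}{625}\right)\right) = -888 - 2 \left(- \frac{237}{286} - \frac{551}{625}\right) = -888 - - \frac{305711}{89375} = -888 + \frac{305711}{89375} = - \frac{79059289}{89375}$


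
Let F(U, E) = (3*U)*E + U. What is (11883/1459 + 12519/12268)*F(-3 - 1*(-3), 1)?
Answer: 0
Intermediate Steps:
F(U, E) = U + 3*E*U (F(U, E) = 3*E*U + U = U + 3*E*U)
(11883/1459 + 12519/12268)*F(-3 - 1*(-3), 1) = (11883/1459 + 12519/12268)*((-3 - 1*(-3))*(1 + 3*1)) = (11883*(1/1459) + 12519*(1/12268))*((-3 + 3)*(1 + 3)) = (11883/1459 + 12519/12268)*(0*4) = (164045865/17899012)*0 = 0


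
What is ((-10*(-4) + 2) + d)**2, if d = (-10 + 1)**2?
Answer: 15129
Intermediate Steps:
d = 81 (d = (-9)**2 = 81)
((-10*(-4) + 2) + d)**2 = ((-10*(-4) + 2) + 81)**2 = ((40 + 2) + 81)**2 = (42 + 81)**2 = 123**2 = 15129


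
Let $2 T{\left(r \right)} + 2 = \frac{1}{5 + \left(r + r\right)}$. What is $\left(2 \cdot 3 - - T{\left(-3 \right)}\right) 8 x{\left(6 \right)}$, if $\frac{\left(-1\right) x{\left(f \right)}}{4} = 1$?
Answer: $-144$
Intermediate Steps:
$x{\left(f \right)} = -4$ ($x{\left(f \right)} = \left(-4\right) 1 = -4$)
$T{\left(r \right)} = -1 + \frac{1}{2 \left(5 + 2 r\right)}$ ($T{\left(r \right)} = -1 + \frac{1}{2 \left(5 + \left(r + r\right)\right)} = -1 + \frac{1}{2 \left(5 + 2 r\right)}$)
$\left(2 \cdot 3 - - T{\left(-3 \right)}\right) 8 x{\left(6 \right)} = \left(2 \cdot 3 + \left(\left(4 + \frac{-9 - -12}{2 \left(5 + 2 \left(-3\right)\right)}\right) - 4\right)\right) 8 \left(-4\right) = \left(6 + \left(\left(4 + \frac{-9 + 12}{2 \left(5 - 6\right)}\right) - 4\right)\right) 8 \left(-4\right) = \left(6 + \left(\left(4 + \frac{1}{2} \frac{1}{-1} \cdot 3\right) - 4\right)\right) 8 \left(-4\right) = \left(6 + \left(\left(4 + \frac{1}{2} \left(-1\right) 3\right) - 4\right)\right) 8 \left(-4\right) = \left(6 + \left(\left(4 - \frac{3}{2}\right) - 4\right)\right) 8 \left(-4\right) = \left(6 + \left(\frac{5}{2} - 4\right)\right) 8 \left(-4\right) = \left(6 - \frac{3}{2}\right) 8 \left(-4\right) = \frac{9}{2} \cdot 8 \left(-4\right) = 36 \left(-4\right) = -144$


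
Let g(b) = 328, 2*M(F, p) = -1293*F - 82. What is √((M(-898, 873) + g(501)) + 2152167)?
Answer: √2733011 ≈ 1653.2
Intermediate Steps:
M(F, p) = -41 - 1293*F/2 (M(F, p) = (-1293*F - 82)/2 = (-82 - 1293*F)/2 = -41 - 1293*F/2)
√((M(-898, 873) + g(501)) + 2152167) = √(((-41 - 1293/2*(-898)) + 328) + 2152167) = √(((-41 + 580557) + 328) + 2152167) = √((580516 + 328) + 2152167) = √(580844 + 2152167) = √2733011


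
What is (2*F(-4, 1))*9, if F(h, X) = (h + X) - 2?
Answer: -90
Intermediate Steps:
F(h, X) = -2 + X + h (F(h, X) = (X + h) - 2 = -2 + X + h)
(2*F(-4, 1))*9 = (2*(-2 + 1 - 4))*9 = (2*(-5))*9 = -10*9 = -90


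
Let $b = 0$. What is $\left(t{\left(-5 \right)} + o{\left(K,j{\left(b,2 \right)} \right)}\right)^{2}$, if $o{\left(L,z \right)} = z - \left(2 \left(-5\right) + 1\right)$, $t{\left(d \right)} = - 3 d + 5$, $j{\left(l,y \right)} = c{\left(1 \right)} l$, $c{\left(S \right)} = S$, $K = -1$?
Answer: $841$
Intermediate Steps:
$j{\left(l,y \right)} = l$ ($j{\left(l,y \right)} = 1 l = l$)
$t{\left(d \right)} = 5 - 3 d$
$o{\left(L,z \right)} = 9 + z$ ($o{\left(L,z \right)} = z - \left(-10 + 1\right) = z - -9 = z + 9 = 9 + z$)
$\left(t{\left(-5 \right)} + o{\left(K,j{\left(b,2 \right)} \right)}\right)^{2} = \left(\left(5 - -15\right) + \left(9 + 0\right)\right)^{2} = \left(\left(5 + 15\right) + 9\right)^{2} = \left(20 + 9\right)^{2} = 29^{2} = 841$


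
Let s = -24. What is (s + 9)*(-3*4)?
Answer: 180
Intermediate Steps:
(s + 9)*(-3*4) = (-24 + 9)*(-3*4) = -15*(-12) = 180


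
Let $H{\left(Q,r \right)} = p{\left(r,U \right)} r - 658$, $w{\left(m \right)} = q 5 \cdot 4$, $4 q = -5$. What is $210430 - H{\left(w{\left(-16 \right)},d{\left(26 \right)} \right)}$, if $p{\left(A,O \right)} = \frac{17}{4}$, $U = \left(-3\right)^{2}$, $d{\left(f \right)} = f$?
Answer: $\frac{421955}{2} \approx 2.1098 \cdot 10^{5}$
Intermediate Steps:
$q = - \frac{5}{4}$ ($q = \frac{1}{4} \left(-5\right) = - \frac{5}{4} \approx -1.25$)
$U = 9$
$p{\left(A,O \right)} = \frac{17}{4}$ ($p{\left(A,O \right)} = 17 \cdot \frac{1}{4} = \frac{17}{4}$)
$w{\left(m \right)} = -25$ ($w{\left(m \right)} = \left(- \frac{5}{4}\right) 5 \cdot 4 = \left(- \frac{25}{4}\right) 4 = -25$)
$H{\left(Q,r \right)} = -658 + \frac{17 r}{4}$ ($H{\left(Q,r \right)} = \frac{17 r}{4} - 658 = -658 + \frac{17 r}{4}$)
$210430 - H{\left(w{\left(-16 \right)},d{\left(26 \right)} \right)} = 210430 - \left(-658 + \frac{17}{4} \cdot 26\right) = 210430 - \left(-658 + \frac{221}{2}\right) = 210430 - - \frac{1095}{2} = 210430 + \frac{1095}{2} = \frac{421955}{2}$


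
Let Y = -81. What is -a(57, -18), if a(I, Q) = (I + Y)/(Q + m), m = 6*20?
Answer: 4/17 ≈ 0.23529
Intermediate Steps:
m = 120
a(I, Q) = (-81 + I)/(120 + Q) (a(I, Q) = (I - 81)/(Q + 120) = (-81 + I)/(120 + Q))
-a(57, -18) = -(-81 + 57)/(120 - 18) = -(-24)/102 = -1*(-4/17) = 4/17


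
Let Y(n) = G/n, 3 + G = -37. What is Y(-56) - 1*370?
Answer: -2585/7 ≈ -369.29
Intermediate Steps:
G = -40 (G = -3 - 37 = -40)
Y(n) = -40/n
Y(-56) - 1*370 = -40/(-56) - 1*370 = -40*(-1/56) - 370 = 5/7 - 370 = -2585/7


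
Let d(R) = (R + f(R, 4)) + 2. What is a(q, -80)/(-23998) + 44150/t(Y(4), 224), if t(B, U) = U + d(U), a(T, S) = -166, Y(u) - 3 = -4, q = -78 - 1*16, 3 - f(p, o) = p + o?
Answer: 21190981/107991 ≈ 196.23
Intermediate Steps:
f(p, o) = 3 - o - p (f(p, o) = 3 - (p + o) = 3 - (o + p) = 3 + (-o - p) = 3 - o - p)
q = -94 (q = -78 - 16 = -94)
d(R) = 1 (d(R) = (R + (3 - 1*4 - R)) + 2 = (R + (3 - 4 - R)) + 2 = (R + (-1 - R)) + 2 = -1 + 2 = 1)
Y(u) = -1 (Y(u) = 3 - 4 = -1)
t(B, U) = 1 + U (t(B, U) = U + 1 = 1 + U)
a(q, -80)/(-23998) + 44150/t(Y(4), 224) = -166/(-23998) + 44150/(1 + 224) = -166*(-1/23998) + 44150/225 = 83/11999 + 44150*(1/225) = 83/11999 + 1766/9 = 21190981/107991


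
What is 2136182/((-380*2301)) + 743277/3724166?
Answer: -913198728869/407042033385 ≈ -2.2435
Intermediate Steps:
2136182/((-380*2301)) + 743277/3724166 = 2136182/(-874380) + 743277*(1/3724166) = 2136182*(-1/874380) + 743277/3724166 = -1068091/437190 + 743277/3724166 = -913198728869/407042033385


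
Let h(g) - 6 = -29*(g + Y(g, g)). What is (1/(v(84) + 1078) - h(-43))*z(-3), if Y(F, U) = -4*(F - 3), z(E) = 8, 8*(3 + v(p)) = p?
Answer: 70913560/2171 ≈ 32664.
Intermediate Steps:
v(p) = -3 + p/8
Y(F, U) = 12 - 4*F (Y(F, U) = -4*(-3 + F) = 12 - 4*F)
h(g) = -342 + 87*g (h(g) = 6 - 29*(g + (12 - 4*g)) = 6 - 29*(12 - 3*g) = 6 + (-348 + 87*g) = -342 + 87*g)
(1/(v(84) + 1078) - h(-43))*z(-3) = (1/((-3 + (1/8)*84) + 1078) - (-342 + 87*(-43)))*8 = (1/((-3 + 21/2) + 1078) - (-342 - 3741))*8 = (1/(15/2 + 1078) - 1*(-4083))*8 = (1/(2171/2) + 4083)*8 = (2/2171 + 4083)*8 = (8864195/2171)*8 = 70913560/2171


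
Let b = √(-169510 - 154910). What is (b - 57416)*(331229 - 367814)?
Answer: 2100564360 - 73170*I*√81105 ≈ 2.1006e+9 - 2.0838e+7*I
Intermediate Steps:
b = 2*I*√81105 (b = √(-324420) = 2*I*√81105 ≈ 569.58*I)
(b - 57416)*(331229 - 367814) = (2*I*√81105 - 57416)*(331229 - 367814) = (-57416 + 2*I*√81105)*(-36585) = 2100564360 - 73170*I*√81105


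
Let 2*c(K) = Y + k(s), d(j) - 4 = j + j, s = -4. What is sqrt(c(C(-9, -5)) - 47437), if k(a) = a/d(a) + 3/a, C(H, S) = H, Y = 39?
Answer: I*sqrt(758678)/4 ≈ 217.76*I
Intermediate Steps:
d(j) = 4 + 2*j (d(j) = 4 + (j + j) = 4 + 2*j)
k(a) = 3/a + a/(4 + 2*a) (k(a) = a/(4 + 2*a) + 3/a = 3/a + a/(4 + 2*a))
c(K) = 157/8 (c(K) = (39 + (1/2)*(12 + (-4)**2 + 6*(-4))/(-4*(2 - 4)))/2 = (39 + (1/2)*(-1/4)*(12 + 16 - 24)/(-2))/2 = (39 + (1/2)*(-1/4)*(-1/2)*4)/2 = (39 + 1/4)/2 = (1/2)*(157/4) = 157/8)
sqrt(c(C(-9, -5)) - 47437) = sqrt(157/8 - 47437) = sqrt(-379339/8) = I*sqrt(758678)/4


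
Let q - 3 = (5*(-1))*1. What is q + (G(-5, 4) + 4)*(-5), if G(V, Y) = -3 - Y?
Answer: 13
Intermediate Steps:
q = -2 (q = 3 + (5*(-1))*1 = 3 - 5*1 = 3 - 5 = -2)
q + (G(-5, 4) + 4)*(-5) = -2 + ((-3 - 1*4) + 4)*(-5) = -2 + ((-3 - 4) + 4)*(-5) = -2 + (-7 + 4)*(-5) = -2 - 3*(-5) = -2 + 15 = 13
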